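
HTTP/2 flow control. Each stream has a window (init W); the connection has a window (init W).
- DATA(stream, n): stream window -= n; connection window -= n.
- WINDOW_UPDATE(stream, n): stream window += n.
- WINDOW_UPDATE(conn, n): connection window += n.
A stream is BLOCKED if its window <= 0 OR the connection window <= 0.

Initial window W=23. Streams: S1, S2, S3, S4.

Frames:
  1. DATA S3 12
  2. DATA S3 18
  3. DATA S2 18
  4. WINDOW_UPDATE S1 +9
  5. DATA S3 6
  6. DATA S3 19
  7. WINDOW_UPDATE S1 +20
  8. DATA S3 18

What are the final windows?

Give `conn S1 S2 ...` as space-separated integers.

Answer: -68 52 5 -50 23

Derivation:
Op 1: conn=11 S1=23 S2=23 S3=11 S4=23 blocked=[]
Op 2: conn=-7 S1=23 S2=23 S3=-7 S4=23 blocked=[1, 2, 3, 4]
Op 3: conn=-25 S1=23 S2=5 S3=-7 S4=23 blocked=[1, 2, 3, 4]
Op 4: conn=-25 S1=32 S2=5 S3=-7 S4=23 blocked=[1, 2, 3, 4]
Op 5: conn=-31 S1=32 S2=5 S3=-13 S4=23 blocked=[1, 2, 3, 4]
Op 6: conn=-50 S1=32 S2=5 S3=-32 S4=23 blocked=[1, 2, 3, 4]
Op 7: conn=-50 S1=52 S2=5 S3=-32 S4=23 blocked=[1, 2, 3, 4]
Op 8: conn=-68 S1=52 S2=5 S3=-50 S4=23 blocked=[1, 2, 3, 4]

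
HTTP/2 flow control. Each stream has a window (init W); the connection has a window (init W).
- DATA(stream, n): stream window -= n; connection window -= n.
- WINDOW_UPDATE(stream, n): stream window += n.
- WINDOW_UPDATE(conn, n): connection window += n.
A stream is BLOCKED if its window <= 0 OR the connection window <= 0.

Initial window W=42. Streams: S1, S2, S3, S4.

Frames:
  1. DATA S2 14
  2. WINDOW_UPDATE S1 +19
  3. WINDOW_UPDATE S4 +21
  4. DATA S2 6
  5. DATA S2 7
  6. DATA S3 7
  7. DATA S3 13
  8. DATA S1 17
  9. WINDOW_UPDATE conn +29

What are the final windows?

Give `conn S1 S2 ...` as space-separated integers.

Op 1: conn=28 S1=42 S2=28 S3=42 S4=42 blocked=[]
Op 2: conn=28 S1=61 S2=28 S3=42 S4=42 blocked=[]
Op 3: conn=28 S1=61 S2=28 S3=42 S4=63 blocked=[]
Op 4: conn=22 S1=61 S2=22 S3=42 S4=63 blocked=[]
Op 5: conn=15 S1=61 S2=15 S3=42 S4=63 blocked=[]
Op 6: conn=8 S1=61 S2=15 S3=35 S4=63 blocked=[]
Op 7: conn=-5 S1=61 S2=15 S3=22 S4=63 blocked=[1, 2, 3, 4]
Op 8: conn=-22 S1=44 S2=15 S3=22 S4=63 blocked=[1, 2, 3, 4]
Op 9: conn=7 S1=44 S2=15 S3=22 S4=63 blocked=[]

Answer: 7 44 15 22 63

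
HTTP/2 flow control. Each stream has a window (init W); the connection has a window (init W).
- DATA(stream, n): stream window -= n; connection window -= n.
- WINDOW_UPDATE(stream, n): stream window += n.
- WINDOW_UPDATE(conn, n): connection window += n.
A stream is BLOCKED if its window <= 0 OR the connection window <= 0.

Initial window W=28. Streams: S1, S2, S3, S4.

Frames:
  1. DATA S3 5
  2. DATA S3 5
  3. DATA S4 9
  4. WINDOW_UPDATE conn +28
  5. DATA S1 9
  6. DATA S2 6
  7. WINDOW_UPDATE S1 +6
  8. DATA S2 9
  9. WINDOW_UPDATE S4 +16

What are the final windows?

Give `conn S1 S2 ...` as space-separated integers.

Op 1: conn=23 S1=28 S2=28 S3=23 S4=28 blocked=[]
Op 2: conn=18 S1=28 S2=28 S3=18 S4=28 blocked=[]
Op 3: conn=9 S1=28 S2=28 S3=18 S4=19 blocked=[]
Op 4: conn=37 S1=28 S2=28 S3=18 S4=19 blocked=[]
Op 5: conn=28 S1=19 S2=28 S3=18 S4=19 blocked=[]
Op 6: conn=22 S1=19 S2=22 S3=18 S4=19 blocked=[]
Op 7: conn=22 S1=25 S2=22 S3=18 S4=19 blocked=[]
Op 8: conn=13 S1=25 S2=13 S3=18 S4=19 blocked=[]
Op 9: conn=13 S1=25 S2=13 S3=18 S4=35 blocked=[]

Answer: 13 25 13 18 35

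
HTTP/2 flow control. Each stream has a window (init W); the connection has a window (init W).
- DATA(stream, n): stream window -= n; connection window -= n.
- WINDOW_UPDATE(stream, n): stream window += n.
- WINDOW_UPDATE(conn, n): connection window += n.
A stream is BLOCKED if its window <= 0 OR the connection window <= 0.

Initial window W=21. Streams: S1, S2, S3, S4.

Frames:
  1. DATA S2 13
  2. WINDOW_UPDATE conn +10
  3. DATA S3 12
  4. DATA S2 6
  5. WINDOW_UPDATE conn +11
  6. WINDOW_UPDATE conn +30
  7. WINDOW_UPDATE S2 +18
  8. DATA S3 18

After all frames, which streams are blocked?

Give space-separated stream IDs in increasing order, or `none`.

Op 1: conn=8 S1=21 S2=8 S3=21 S4=21 blocked=[]
Op 2: conn=18 S1=21 S2=8 S3=21 S4=21 blocked=[]
Op 3: conn=6 S1=21 S2=8 S3=9 S4=21 blocked=[]
Op 4: conn=0 S1=21 S2=2 S3=9 S4=21 blocked=[1, 2, 3, 4]
Op 5: conn=11 S1=21 S2=2 S3=9 S4=21 blocked=[]
Op 6: conn=41 S1=21 S2=2 S3=9 S4=21 blocked=[]
Op 7: conn=41 S1=21 S2=20 S3=9 S4=21 blocked=[]
Op 8: conn=23 S1=21 S2=20 S3=-9 S4=21 blocked=[3]

Answer: S3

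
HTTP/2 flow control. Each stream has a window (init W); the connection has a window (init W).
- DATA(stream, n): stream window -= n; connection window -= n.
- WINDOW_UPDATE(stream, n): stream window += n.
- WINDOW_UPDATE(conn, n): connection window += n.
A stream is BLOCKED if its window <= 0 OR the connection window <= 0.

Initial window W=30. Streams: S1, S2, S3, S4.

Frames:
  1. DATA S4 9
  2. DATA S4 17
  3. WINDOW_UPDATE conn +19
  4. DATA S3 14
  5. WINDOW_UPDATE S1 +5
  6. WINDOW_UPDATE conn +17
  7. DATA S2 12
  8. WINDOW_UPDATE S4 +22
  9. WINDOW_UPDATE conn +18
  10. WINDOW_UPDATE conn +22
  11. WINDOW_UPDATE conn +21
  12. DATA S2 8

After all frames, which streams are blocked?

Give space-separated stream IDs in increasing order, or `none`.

Op 1: conn=21 S1=30 S2=30 S3=30 S4=21 blocked=[]
Op 2: conn=4 S1=30 S2=30 S3=30 S4=4 blocked=[]
Op 3: conn=23 S1=30 S2=30 S3=30 S4=4 blocked=[]
Op 4: conn=9 S1=30 S2=30 S3=16 S4=4 blocked=[]
Op 5: conn=9 S1=35 S2=30 S3=16 S4=4 blocked=[]
Op 6: conn=26 S1=35 S2=30 S3=16 S4=4 blocked=[]
Op 7: conn=14 S1=35 S2=18 S3=16 S4=4 blocked=[]
Op 8: conn=14 S1=35 S2=18 S3=16 S4=26 blocked=[]
Op 9: conn=32 S1=35 S2=18 S3=16 S4=26 blocked=[]
Op 10: conn=54 S1=35 S2=18 S3=16 S4=26 blocked=[]
Op 11: conn=75 S1=35 S2=18 S3=16 S4=26 blocked=[]
Op 12: conn=67 S1=35 S2=10 S3=16 S4=26 blocked=[]

Answer: none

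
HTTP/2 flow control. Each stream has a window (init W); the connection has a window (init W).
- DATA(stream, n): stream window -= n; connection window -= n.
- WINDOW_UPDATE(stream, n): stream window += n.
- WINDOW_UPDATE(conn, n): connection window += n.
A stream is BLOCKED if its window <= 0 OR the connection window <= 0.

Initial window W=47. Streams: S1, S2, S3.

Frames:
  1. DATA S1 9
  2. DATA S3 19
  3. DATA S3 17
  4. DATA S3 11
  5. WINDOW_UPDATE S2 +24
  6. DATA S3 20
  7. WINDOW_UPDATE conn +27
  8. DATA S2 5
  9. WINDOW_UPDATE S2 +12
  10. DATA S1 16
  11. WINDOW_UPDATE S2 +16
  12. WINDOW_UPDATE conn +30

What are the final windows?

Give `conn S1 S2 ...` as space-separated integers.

Answer: 7 22 94 -20

Derivation:
Op 1: conn=38 S1=38 S2=47 S3=47 blocked=[]
Op 2: conn=19 S1=38 S2=47 S3=28 blocked=[]
Op 3: conn=2 S1=38 S2=47 S3=11 blocked=[]
Op 4: conn=-9 S1=38 S2=47 S3=0 blocked=[1, 2, 3]
Op 5: conn=-9 S1=38 S2=71 S3=0 blocked=[1, 2, 3]
Op 6: conn=-29 S1=38 S2=71 S3=-20 blocked=[1, 2, 3]
Op 7: conn=-2 S1=38 S2=71 S3=-20 blocked=[1, 2, 3]
Op 8: conn=-7 S1=38 S2=66 S3=-20 blocked=[1, 2, 3]
Op 9: conn=-7 S1=38 S2=78 S3=-20 blocked=[1, 2, 3]
Op 10: conn=-23 S1=22 S2=78 S3=-20 blocked=[1, 2, 3]
Op 11: conn=-23 S1=22 S2=94 S3=-20 blocked=[1, 2, 3]
Op 12: conn=7 S1=22 S2=94 S3=-20 blocked=[3]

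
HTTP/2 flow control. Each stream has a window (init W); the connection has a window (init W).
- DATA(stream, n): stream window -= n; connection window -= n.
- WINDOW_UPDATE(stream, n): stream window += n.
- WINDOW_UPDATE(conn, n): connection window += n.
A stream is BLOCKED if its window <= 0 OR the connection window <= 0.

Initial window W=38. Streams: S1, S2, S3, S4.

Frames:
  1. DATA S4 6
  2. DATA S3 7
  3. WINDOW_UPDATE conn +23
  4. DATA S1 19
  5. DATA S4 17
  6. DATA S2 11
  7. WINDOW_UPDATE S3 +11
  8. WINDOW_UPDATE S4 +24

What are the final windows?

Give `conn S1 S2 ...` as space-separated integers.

Op 1: conn=32 S1=38 S2=38 S3=38 S4=32 blocked=[]
Op 2: conn=25 S1=38 S2=38 S3=31 S4=32 blocked=[]
Op 3: conn=48 S1=38 S2=38 S3=31 S4=32 blocked=[]
Op 4: conn=29 S1=19 S2=38 S3=31 S4=32 blocked=[]
Op 5: conn=12 S1=19 S2=38 S3=31 S4=15 blocked=[]
Op 6: conn=1 S1=19 S2=27 S3=31 S4=15 blocked=[]
Op 7: conn=1 S1=19 S2=27 S3=42 S4=15 blocked=[]
Op 8: conn=1 S1=19 S2=27 S3=42 S4=39 blocked=[]

Answer: 1 19 27 42 39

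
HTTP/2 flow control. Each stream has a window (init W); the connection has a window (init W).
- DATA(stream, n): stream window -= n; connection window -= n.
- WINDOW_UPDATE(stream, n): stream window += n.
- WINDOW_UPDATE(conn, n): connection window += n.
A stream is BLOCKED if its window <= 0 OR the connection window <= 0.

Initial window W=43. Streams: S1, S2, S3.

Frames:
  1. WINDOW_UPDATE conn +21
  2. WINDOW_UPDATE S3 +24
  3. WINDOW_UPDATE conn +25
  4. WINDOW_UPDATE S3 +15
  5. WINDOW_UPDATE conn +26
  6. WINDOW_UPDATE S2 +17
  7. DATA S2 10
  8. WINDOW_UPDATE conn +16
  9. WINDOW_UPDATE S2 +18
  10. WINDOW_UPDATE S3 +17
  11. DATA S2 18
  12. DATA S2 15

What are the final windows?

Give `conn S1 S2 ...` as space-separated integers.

Op 1: conn=64 S1=43 S2=43 S3=43 blocked=[]
Op 2: conn=64 S1=43 S2=43 S3=67 blocked=[]
Op 3: conn=89 S1=43 S2=43 S3=67 blocked=[]
Op 4: conn=89 S1=43 S2=43 S3=82 blocked=[]
Op 5: conn=115 S1=43 S2=43 S3=82 blocked=[]
Op 6: conn=115 S1=43 S2=60 S3=82 blocked=[]
Op 7: conn=105 S1=43 S2=50 S3=82 blocked=[]
Op 8: conn=121 S1=43 S2=50 S3=82 blocked=[]
Op 9: conn=121 S1=43 S2=68 S3=82 blocked=[]
Op 10: conn=121 S1=43 S2=68 S3=99 blocked=[]
Op 11: conn=103 S1=43 S2=50 S3=99 blocked=[]
Op 12: conn=88 S1=43 S2=35 S3=99 blocked=[]

Answer: 88 43 35 99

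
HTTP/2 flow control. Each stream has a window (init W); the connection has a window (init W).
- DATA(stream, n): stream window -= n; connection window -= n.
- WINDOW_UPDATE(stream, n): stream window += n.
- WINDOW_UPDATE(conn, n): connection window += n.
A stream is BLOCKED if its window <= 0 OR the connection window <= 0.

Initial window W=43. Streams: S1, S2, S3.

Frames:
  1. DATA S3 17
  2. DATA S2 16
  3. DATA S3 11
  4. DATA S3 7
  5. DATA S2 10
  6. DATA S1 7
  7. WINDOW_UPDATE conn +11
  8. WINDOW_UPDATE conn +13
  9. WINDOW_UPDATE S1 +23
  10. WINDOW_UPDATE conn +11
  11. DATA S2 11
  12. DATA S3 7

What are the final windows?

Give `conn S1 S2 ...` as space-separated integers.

Op 1: conn=26 S1=43 S2=43 S3=26 blocked=[]
Op 2: conn=10 S1=43 S2=27 S3=26 blocked=[]
Op 3: conn=-1 S1=43 S2=27 S3=15 blocked=[1, 2, 3]
Op 4: conn=-8 S1=43 S2=27 S3=8 blocked=[1, 2, 3]
Op 5: conn=-18 S1=43 S2=17 S3=8 blocked=[1, 2, 3]
Op 6: conn=-25 S1=36 S2=17 S3=8 blocked=[1, 2, 3]
Op 7: conn=-14 S1=36 S2=17 S3=8 blocked=[1, 2, 3]
Op 8: conn=-1 S1=36 S2=17 S3=8 blocked=[1, 2, 3]
Op 9: conn=-1 S1=59 S2=17 S3=8 blocked=[1, 2, 3]
Op 10: conn=10 S1=59 S2=17 S3=8 blocked=[]
Op 11: conn=-1 S1=59 S2=6 S3=8 blocked=[1, 2, 3]
Op 12: conn=-8 S1=59 S2=6 S3=1 blocked=[1, 2, 3]

Answer: -8 59 6 1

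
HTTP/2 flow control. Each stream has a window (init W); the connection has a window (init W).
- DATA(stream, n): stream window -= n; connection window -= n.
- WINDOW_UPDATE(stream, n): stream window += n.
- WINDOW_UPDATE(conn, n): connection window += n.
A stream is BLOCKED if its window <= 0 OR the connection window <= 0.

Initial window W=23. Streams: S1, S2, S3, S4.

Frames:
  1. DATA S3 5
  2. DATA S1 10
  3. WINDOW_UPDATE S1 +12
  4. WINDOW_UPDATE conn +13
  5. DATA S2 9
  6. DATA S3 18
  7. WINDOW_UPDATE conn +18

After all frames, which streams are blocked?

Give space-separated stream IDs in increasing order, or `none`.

Answer: S3

Derivation:
Op 1: conn=18 S1=23 S2=23 S3=18 S4=23 blocked=[]
Op 2: conn=8 S1=13 S2=23 S3=18 S4=23 blocked=[]
Op 3: conn=8 S1=25 S2=23 S3=18 S4=23 blocked=[]
Op 4: conn=21 S1=25 S2=23 S3=18 S4=23 blocked=[]
Op 5: conn=12 S1=25 S2=14 S3=18 S4=23 blocked=[]
Op 6: conn=-6 S1=25 S2=14 S3=0 S4=23 blocked=[1, 2, 3, 4]
Op 7: conn=12 S1=25 S2=14 S3=0 S4=23 blocked=[3]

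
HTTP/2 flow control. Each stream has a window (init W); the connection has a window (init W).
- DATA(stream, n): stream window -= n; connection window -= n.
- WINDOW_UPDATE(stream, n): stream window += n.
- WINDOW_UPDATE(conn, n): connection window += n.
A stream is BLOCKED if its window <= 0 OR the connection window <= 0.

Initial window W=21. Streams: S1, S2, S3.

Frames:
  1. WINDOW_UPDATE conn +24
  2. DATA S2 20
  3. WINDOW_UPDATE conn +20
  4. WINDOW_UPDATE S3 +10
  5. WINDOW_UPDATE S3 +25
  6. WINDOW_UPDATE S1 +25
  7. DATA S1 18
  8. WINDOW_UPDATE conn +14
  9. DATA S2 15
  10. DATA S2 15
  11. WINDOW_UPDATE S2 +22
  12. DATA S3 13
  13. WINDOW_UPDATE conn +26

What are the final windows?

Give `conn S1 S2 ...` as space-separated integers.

Op 1: conn=45 S1=21 S2=21 S3=21 blocked=[]
Op 2: conn=25 S1=21 S2=1 S3=21 blocked=[]
Op 3: conn=45 S1=21 S2=1 S3=21 blocked=[]
Op 4: conn=45 S1=21 S2=1 S3=31 blocked=[]
Op 5: conn=45 S1=21 S2=1 S3=56 blocked=[]
Op 6: conn=45 S1=46 S2=1 S3=56 blocked=[]
Op 7: conn=27 S1=28 S2=1 S3=56 blocked=[]
Op 8: conn=41 S1=28 S2=1 S3=56 blocked=[]
Op 9: conn=26 S1=28 S2=-14 S3=56 blocked=[2]
Op 10: conn=11 S1=28 S2=-29 S3=56 blocked=[2]
Op 11: conn=11 S1=28 S2=-7 S3=56 blocked=[2]
Op 12: conn=-2 S1=28 S2=-7 S3=43 blocked=[1, 2, 3]
Op 13: conn=24 S1=28 S2=-7 S3=43 blocked=[2]

Answer: 24 28 -7 43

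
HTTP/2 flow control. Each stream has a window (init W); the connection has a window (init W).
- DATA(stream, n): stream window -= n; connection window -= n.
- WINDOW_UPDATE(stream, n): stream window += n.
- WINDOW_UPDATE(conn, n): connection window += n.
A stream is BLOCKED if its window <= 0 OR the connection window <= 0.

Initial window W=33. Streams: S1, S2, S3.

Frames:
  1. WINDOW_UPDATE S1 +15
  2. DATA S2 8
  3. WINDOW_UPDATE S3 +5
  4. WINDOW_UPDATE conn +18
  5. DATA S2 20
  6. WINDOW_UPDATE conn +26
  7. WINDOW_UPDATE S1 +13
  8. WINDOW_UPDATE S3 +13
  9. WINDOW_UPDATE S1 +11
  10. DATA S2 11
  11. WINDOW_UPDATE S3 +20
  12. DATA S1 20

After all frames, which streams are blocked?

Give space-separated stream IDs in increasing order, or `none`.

Op 1: conn=33 S1=48 S2=33 S3=33 blocked=[]
Op 2: conn=25 S1=48 S2=25 S3=33 blocked=[]
Op 3: conn=25 S1=48 S2=25 S3=38 blocked=[]
Op 4: conn=43 S1=48 S2=25 S3=38 blocked=[]
Op 5: conn=23 S1=48 S2=5 S3=38 blocked=[]
Op 6: conn=49 S1=48 S2=5 S3=38 blocked=[]
Op 7: conn=49 S1=61 S2=5 S3=38 blocked=[]
Op 8: conn=49 S1=61 S2=5 S3=51 blocked=[]
Op 9: conn=49 S1=72 S2=5 S3=51 blocked=[]
Op 10: conn=38 S1=72 S2=-6 S3=51 blocked=[2]
Op 11: conn=38 S1=72 S2=-6 S3=71 blocked=[2]
Op 12: conn=18 S1=52 S2=-6 S3=71 blocked=[2]

Answer: S2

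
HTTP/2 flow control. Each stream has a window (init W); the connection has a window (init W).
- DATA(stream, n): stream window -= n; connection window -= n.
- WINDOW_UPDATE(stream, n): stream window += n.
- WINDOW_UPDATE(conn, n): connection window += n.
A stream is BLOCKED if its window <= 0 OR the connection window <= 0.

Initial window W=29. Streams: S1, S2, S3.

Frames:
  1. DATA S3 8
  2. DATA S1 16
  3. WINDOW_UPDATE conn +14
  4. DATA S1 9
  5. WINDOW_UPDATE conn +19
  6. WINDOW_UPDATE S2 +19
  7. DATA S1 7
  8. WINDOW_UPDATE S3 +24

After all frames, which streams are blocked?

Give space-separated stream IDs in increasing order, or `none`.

Op 1: conn=21 S1=29 S2=29 S3=21 blocked=[]
Op 2: conn=5 S1=13 S2=29 S3=21 blocked=[]
Op 3: conn=19 S1=13 S2=29 S3=21 blocked=[]
Op 4: conn=10 S1=4 S2=29 S3=21 blocked=[]
Op 5: conn=29 S1=4 S2=29 S3=21 blocked=[]
Op 6: conn=29 S1=4 S2=48 S3=21 blocked=[]
Op 7: conn=22 S1=-3 S2=48 S3=21 blocked=[1]
Op 8: conn=22 S1=-3 S2=48 S3=45 blocked=[1]

Answer: S1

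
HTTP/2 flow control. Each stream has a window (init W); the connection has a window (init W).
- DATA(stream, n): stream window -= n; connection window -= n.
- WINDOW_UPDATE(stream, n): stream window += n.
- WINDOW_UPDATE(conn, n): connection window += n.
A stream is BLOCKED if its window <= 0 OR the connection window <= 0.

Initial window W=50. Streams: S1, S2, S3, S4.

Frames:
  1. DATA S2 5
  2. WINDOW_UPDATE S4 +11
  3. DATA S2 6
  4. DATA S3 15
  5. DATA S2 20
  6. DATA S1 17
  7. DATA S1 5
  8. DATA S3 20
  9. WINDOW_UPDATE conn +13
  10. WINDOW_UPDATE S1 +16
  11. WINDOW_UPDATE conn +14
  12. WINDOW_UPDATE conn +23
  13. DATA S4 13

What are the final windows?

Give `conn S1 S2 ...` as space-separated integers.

Answer: -1 44 19 15 48

Derivation:
Op 1: conn=45 S1=50 S2=45 S3=50 S4=50 blocked=[]
Op 2: conn=45 S1=50 S2=45 S3=50 S4=61 blocked=[]
Op 3: conn=39 S1=50 S2=39 S3=50 S4=61 blocked=[]
Op 4: conn=24 S1=50 S2=39 S3=35 S4=61 blocked=[]
Op 5: conn=4 S1=50 S2=19 S3=35 S4=61 blocked=[]
Op 6: conn=-13 S1=33 S2=19 S3=35 S4=61 blocked=[1, 2, 3, 4]
Op 7: conn=-18 S1=28 S2=19 S3=35 S4=61 blocked=[1, 2, 3, 4]
Op 8: conn=-38 S1=28 S2=19 S3=15 S4=61 blocked=[1, 2, 3, 4]
Op 9: conn=-25 S1=28 S2=19 S3=15 S4=61 blocked=[1, 2, 3, 4]
Op 10: conn=-25 S1=44 S2=19 S3=15 S4=61 blocked=[1, 2, 3, 4]
Op 11: conn=-11 S1=44 S2=19 S3=15 S4=61 blocked=[1, 2, 3, 4]
Op 12: conn=12 S1=44 S2=19 S3=15 S4=61 blocked=[]
Op 13: conn=-1 S1=44 S2=19 S3=15 S4=48 blocked=[1, 2, 3, 4]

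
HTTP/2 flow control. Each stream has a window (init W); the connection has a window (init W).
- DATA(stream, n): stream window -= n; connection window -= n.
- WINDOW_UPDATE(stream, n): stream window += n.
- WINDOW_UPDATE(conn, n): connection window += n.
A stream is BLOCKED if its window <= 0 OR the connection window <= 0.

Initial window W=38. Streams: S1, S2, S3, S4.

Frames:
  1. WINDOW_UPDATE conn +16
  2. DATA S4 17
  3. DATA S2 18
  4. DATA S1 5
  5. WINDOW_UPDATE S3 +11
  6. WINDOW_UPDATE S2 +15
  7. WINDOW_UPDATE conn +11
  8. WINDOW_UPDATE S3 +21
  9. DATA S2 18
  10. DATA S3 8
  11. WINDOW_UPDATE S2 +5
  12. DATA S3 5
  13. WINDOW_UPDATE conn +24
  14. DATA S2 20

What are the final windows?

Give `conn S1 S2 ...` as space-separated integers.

Answer: -2 33 2 57 21

Derivation:
Op 1: conn=54 S1=38 S2=38 S3=38 S4=38 blocked=[]
Op 2: conn=37 S1=38 S2=38 S3=38 S4=21 blocked=[]
Op 3: conn=19 S1=38 S2=20 S3=38 S4=21 blocked=[]
Op 4: conn=14 S1=33 S2=20 S3=38 S4=21 blocked=[]
Op 5: conn=14 S1=33 S2=20 S3=49 S4=21 blocked=[]
Op 6: conn=14 S1=33 S2=35 S3=49 S4=21 blocked=[]
Op 7: conn=25 S1=33 S2=35 S3=49 S4=21 blocked=[]
Op 8: conn=25 S1=33 S2=35 S3=70 S4=21 blocked=[]
Op 9: conn=7 S1=33 S2=17 S3=70 S4=21 blocked=[]
Op 10: conn=-1 S1=33 S2=17 S3=62 S4=21 blocked=[1, 2, 3, 4]
Op 11: conn=-1 S1=33 S2=22 S3=62 S4=21 blocked=[1, 2, 3, 4]
Op 12: conn=-6 S1=33 S2=22 S3=57 S4=21 blocked=[1, 2, 3, 4]
Op 13: conn=18 S1=33 S2=22 S3=57 S4=21 blocked=[]
Op 14: conn=-2 S1=33 S2=2 S3=57 S4=21 blocked=[1, 2, 3, 4]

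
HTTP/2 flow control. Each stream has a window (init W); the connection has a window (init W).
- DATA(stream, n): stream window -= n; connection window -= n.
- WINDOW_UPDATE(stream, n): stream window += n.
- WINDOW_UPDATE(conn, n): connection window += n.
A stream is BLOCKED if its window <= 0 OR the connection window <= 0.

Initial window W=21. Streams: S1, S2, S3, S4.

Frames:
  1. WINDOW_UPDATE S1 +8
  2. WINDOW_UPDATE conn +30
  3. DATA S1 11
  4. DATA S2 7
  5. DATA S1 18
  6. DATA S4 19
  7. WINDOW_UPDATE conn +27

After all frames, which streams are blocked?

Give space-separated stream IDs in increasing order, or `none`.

Answer: S1

Derivation:
Op 1: conn=21 S1=29 S2=21 S3=21 S4=21 blocked=[]
Op 2: conn=51 S1=29 S2=21 S3=21 S4=21 blocked=[]
Op 3: conn=40 S1=18 S2=21 S3=21 S4=21 blocked=[]
Op 4: conn=33 S1=18 S2=14 S3=21 S4=21 blocked=[]
Op 5: conn=15 S1=0 S2=14 S3=21 S4=21 blocked=[1]
Op 6: conn=-4 S1=0 S2=14 S3=21 S4=2 blocked=[1, 2, 3, 4]
Op 7: conn=23 S1=0 S2=14 S3=21 S4=2 blocked=[1]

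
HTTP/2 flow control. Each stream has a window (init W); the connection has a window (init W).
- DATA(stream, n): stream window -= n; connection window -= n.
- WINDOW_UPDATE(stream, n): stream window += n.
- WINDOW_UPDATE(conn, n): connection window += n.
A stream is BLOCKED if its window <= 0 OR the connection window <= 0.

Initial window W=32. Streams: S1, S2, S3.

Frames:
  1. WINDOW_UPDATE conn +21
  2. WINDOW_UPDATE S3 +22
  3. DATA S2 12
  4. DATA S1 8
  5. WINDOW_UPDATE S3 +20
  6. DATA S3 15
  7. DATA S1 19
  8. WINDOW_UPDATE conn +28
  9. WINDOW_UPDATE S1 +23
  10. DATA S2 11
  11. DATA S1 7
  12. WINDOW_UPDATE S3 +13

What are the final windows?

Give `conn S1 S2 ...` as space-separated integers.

Op 1: conn=53 S1=32 S2=32 S3=32 blocked=[]
Op 2: conn=53 S1=32 S2=32 S3=54 blocked=[]
Op 3: conn=41 S1=32 S2=20 S3=54 blocked=[]
Op 4: conn=33 S1=24 S2=20 S3=54 blocked=[]
Op 5: conn=33 S1=24 S2=20 S3=74 blocked=[]
Op 6: conn=18 S1=24 S2=20 S3=59 blocked=[]
Op 7: conn=-1 S1=5 S2=20 S3=59 blocked=[1, 2, 3]
Op 8: conn=27 S1=5 S2=20 S3=59 blocked=[]
Op 9: conn=27 S1=28 S2=20 S3=59 blocked=[]
Op 10: conn=16 S1=28 S2=9 S3=59 blocked=[]
Op 11: conn=9 S1=21 S2=9 S3=59 blocked=[]
Op 12: conn=9 S1=21 S2=9 S3=72 blocked=[]

Answer: 9 21 9 72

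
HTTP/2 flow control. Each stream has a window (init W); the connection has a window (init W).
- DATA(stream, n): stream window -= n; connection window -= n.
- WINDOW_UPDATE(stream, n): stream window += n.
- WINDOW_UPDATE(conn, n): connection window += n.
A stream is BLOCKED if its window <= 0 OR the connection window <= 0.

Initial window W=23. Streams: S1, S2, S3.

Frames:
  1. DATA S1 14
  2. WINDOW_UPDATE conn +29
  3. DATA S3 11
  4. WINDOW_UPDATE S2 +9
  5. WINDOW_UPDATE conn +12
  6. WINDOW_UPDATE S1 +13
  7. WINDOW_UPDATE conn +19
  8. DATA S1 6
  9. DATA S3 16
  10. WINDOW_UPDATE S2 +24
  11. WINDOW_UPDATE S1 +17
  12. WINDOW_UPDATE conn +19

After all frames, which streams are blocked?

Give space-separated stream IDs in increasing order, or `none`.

Answer: S3

Derivation:
Op 1: conn=9 S1=9 S2=23 S3=23 blocked=[]
Op 2: conn=38 S1=9 S2=23 S3=23 blocked=[]
Op 3: conn=27 S1=9 S2=23 S3=12 blocked=[]
Op 4: conn=27 S1=9 S2=32 S3=12 blocked=[]
Op 5: conn=39 S1=9 S2=32 S3=12 blocked=[]
Op 6: conn=39 S1=22 S2=32 S3=12 blocked=[]
Op 7: conn=58 S1=22 S2=32 S3=12 blocked=[]
Op 8: conn=52 S1=16 S2=32 S3=12 blocked=[]
Op 9: conn=36 S1=16 S2=32 S3=-4 blocked=[3]
Op 10: conn=36 S1=16 S2=56 S3=-4 blocked=[3]
Op 11: conn=36 S1=33 S2=56 S3=-4 blocked=[3]
Op 12: conn=55 S1=33 S2=56 S3=-4 blocked=[3]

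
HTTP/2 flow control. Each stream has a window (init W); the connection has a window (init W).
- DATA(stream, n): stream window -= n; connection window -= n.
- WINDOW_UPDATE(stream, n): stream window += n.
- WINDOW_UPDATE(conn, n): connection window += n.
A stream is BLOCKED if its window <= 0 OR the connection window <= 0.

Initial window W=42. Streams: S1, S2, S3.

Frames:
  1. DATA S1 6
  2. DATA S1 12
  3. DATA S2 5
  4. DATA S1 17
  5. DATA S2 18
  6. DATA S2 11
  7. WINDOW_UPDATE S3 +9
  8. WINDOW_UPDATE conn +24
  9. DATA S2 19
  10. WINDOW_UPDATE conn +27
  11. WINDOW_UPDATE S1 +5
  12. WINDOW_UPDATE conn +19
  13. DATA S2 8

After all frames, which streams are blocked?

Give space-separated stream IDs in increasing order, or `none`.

Answer: S2

Derivation:
Op 1: conn=36 S1=36 S2=42 S3=42 blocked=[]
Op 2: conn=24 S1=24 S2=42 S3=42 blocked=[]
Op 3: conn=19 S1=24 S2=37 S3=42 blocked=[]
Op 4: conn=2 S1=7 S2=37 S3=42 blocked=[]
Op 5: conn=-16 S1=7 S2=19 S3=42 blocked=[1, 2, 3]
Op 6: conn=-27 S1=7 S2=8 S3=42 blocked=[1, 2, 3]
Op 7: conn=-27 S1=7 S2=8 S3=51 blocked=[1, 2, 3]
Op 8: conn=-3 S1=7 S2=8 S3=51 blocked=[1, 2, 3]
Op 9: conn=-22 S1=7 S2=-11 S3=51 blocked=[1, 2, 3]
Op 10: conn=5 S1=7 S2=-11 S3=51 blocked=[2]
Op 11: conn=5 S1=12 S2=-11 S3=51 blocked=[2]
Op 12: conn=24 S1=12 S2=-11 S3=51 blocked=[2]
Op 13: conn=16 S1=12 S2=-19 S3=51 blocked=[2]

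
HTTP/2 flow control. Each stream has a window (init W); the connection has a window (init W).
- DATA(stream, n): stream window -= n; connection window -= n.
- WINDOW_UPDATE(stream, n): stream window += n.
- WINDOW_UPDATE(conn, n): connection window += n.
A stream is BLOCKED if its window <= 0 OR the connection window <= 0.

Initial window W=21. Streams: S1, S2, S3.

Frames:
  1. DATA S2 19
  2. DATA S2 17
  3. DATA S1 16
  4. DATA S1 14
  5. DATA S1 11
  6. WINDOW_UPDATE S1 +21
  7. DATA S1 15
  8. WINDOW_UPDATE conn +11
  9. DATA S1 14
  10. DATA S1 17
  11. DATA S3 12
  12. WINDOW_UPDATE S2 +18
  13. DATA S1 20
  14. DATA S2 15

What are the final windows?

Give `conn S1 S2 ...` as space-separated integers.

Op 1: conn=2 S1=21 S2=2 S3=21 blocked=[]
Op 2: conn=-15 S1=21 S2=-15 S3=21 blocked=[1, 2, 3]
Op 3: conn=-31 S1=5 S2=-15 S3=21 blocked=[1, 2, 3]
Op 4: conn=-45 S1=-9 S2=-15 S3=21 blocked=[1, 2, 3]
Op 5: conn=-56 S1=-20 S2=-15 S3=21 blocked=[1, 2, 3]
Op 6: conn=-56 S1=1 S2=-15 S3=21 blocked=[1, 2, 3]
Op 7: conn=-71 S1=-14 S2=-15 S3=21 blocked=[1, 2, 3]
Op 8: conn=-60 S1=-14 S2=-15 S3=21 blocked=[1, 2, 3]
Op 9: conn=-74 S1=-28 S2=-15 S3=21 blocked=[1, 2, 3]
Op 10: conn=-91 S1=-45 S2=-15 S3=21 blocked=[1, 2, 3]
Op 11: conn=-103 S1=-45 S2=-15 S3=9 blocked=[1, 2, 3]
Op 12: conn=-103 S1=-45 S2=3 S3=9 blocked=[1, 2, 3]
Op 13: conn=-123 S1=-65 S2=3 S3=9 blocked=[1, 2, 3]
Op 14: conn=-138 S1=-65 S2=-12 S3=9 blocked=[1, 2, 3]

Answer: -138 -65 -12 9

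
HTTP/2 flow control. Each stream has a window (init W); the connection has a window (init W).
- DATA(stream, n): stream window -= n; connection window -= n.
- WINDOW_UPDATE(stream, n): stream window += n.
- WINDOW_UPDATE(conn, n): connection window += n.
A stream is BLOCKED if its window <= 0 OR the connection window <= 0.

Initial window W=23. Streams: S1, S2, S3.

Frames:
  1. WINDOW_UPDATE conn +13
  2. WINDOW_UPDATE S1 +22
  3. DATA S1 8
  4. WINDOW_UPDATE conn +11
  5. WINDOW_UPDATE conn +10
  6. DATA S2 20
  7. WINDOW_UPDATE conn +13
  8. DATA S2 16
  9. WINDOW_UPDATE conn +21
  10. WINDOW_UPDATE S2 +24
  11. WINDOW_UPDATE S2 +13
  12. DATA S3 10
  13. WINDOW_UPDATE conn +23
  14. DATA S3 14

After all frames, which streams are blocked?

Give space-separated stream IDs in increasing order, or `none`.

Answer: S3

Derivation:
Op 1: conn=36 S1=23 S2=23 S3=23 blocked=[]
Op 2: conn=36 S1=45 S2=23 S3=23 blocked=[]
Op 3: conn=28 S1=37 S2=23 S3=23 blocked=[]
Op 4: conn=39 S1=37 S2=23 S3=23 blocked=[]
Op 5: conn=49 S1=37 S2=23 S3=23 blocked=[]
Op 6: conn=29 S1=37 S2=3 S3=23 blocked=[]
Op 7: conn=42 S1=37 S2=3 S3=23 blocked=[]
Op 8: conn=26 S1=37 S2=-13 S3=23 blocked=[2]
Op 9: conn=47 S1=37 S2=-13 S3=23 blocked=[2]
Op 10: conn=47 S1=37 S2=11 S3=23 blocked=[]
Op 11: conn=47 S1=37 S2=24 S3=23 blocked=[]
Op 12: conn=37 S1=37 S2=24 S3=13 blocked=[]
Op 13: conn=60 S1=37 S2=24 S3=13 blocked=[]
Op 14: conn=46 S1=37 S2=24 S3=-1 blocked=[3]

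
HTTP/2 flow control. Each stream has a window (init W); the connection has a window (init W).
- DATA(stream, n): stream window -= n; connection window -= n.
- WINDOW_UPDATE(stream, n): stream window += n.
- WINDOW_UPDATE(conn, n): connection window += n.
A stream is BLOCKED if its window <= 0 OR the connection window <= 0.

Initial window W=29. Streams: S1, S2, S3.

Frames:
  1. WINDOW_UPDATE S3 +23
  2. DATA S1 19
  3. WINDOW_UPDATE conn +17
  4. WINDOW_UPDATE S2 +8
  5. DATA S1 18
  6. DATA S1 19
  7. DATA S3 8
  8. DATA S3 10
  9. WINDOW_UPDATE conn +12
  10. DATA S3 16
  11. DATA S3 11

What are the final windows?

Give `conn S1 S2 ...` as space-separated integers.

Op 1: conn=29 S1=29 S2=29 S3=52 blocked=[]
Op 2: conn=10 S1=10 S2=29 S3=52 blocked=[]
Op 3: conn=27 S1=10 S2=29 S3=52 blocked=[]
Op 4: conn=27 S1=10 S2=37 S3=52 blocked=[]
Op 5: conn=9 S1=-8 S2=37 S3=52 blocked=[1]
Op 6: conn=-10 S1=-27 S2=37 S3=52 blocked=[1, 2, 3]
Op 7: conn=-18 S1=-27 S2=37 S3=44 blocked=[1, 2, 3]
Op 8: conn=-28 S1=-27 S2=37 S3=34 blocked=[1, 2, 3]
Op 9: conn=-16 S1=-27 S2=37 S3=34 blocked=[1, 2, 3]
Op 10: conn=-32 S1=-27 S2=37 S3=18 blocked=[1, 2, 3]
Op 11: conn=-43 S1=-27 S2=37 S3=7 blocked=[1, 2, 3]

Answer: -43 -27 37 7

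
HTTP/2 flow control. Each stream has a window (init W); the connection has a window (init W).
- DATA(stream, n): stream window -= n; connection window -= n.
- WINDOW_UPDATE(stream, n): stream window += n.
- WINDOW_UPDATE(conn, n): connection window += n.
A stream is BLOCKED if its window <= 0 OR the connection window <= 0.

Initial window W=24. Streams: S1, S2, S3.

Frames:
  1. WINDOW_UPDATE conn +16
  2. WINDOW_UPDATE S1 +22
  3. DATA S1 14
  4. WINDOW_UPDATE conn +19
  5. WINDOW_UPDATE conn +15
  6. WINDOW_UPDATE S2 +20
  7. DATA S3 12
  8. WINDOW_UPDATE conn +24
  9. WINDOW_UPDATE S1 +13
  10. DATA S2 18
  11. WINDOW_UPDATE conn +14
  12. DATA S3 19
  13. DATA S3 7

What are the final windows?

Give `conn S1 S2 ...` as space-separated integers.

Op 1: conn=40 S1=24 S2=24 S3=24 blocked=[]
Op 2: conn=40 S1=46 S2=24 S3=24 blocked=[]
Op 3: conn=26 S1=32 S2=24 S3=24 blocked=[]
Op 4: conn=45 S1=32 S2=24 S3=24 blocked=[]
Op 5: conn=60 S1=32 S2=24 S3=24 blocked=[]
Op 6: conn=60 S1=32 S2=44 S3=24 blocked=[]
Op 7: conn=48 S1=32 S2=44 S3=12 blocked=[]
Op 8: conn=72 S1=32 S2=44 S3=12 blocked=[]
Op 9: conn=72 S1=45 S2=44 S3=12 blocked=[]
Op 10: conn=54 S1=45 S2=26 S3=12 blocked=[]
Op 11: conn=68 S1=45 S2=26 S3=12 blocked=[]
Op 12: conn=49 S1=45 S2=26 S3=-7 blocked=[3]
Op 13: conn=42 S1=45 S2=26 S3=-14 blocked=[3]

Answer: 42 45 26 -14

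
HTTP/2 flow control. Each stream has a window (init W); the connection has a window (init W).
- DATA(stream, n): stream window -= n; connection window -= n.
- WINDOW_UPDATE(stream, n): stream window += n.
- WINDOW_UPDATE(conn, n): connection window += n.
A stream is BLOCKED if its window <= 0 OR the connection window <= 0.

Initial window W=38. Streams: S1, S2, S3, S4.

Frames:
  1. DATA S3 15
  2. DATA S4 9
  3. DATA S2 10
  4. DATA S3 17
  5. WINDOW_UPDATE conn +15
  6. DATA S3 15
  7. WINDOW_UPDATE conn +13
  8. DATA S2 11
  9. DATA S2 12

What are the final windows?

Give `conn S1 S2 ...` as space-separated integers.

Answer: -23 38 5 -9 29

Derivation:
Op 1: conn=23 S1=38 S2=38 S3=23 S4=38 blocked=[]
Op 2: conn=14 S1=38 S2=38 S3=23 S4=29 blocked=[]
Op 3: conn=4 S1=38 S2=28 S3=23 S4=29 blocked=[]
Op 4: conn=-13 S1=38 S2=28 S3=6 S4=29 blocked=[1, 2, 3, 4]
Op 5: conn=2 S1=38 S2=28 S3=6 S4=29 blocked=[]
Op 6: conn=-13 S1=38 S2=28 S3=-9 S4=29 blocked=[1, 2, 3, 4]
Op 7: conn=0 S1=38 S2=28 S3=-9 S4=29 blocked=[1, 2, 3, 4]
Op 8: conn=-11 S1=38 S2=17 S3=-9 S4=29 blocked=[1, 2, 3, 4]
Op 9: conn=-23 S1=38 S2=5 S3=-9 S4=29 blocked=[1, 2, 3, 4]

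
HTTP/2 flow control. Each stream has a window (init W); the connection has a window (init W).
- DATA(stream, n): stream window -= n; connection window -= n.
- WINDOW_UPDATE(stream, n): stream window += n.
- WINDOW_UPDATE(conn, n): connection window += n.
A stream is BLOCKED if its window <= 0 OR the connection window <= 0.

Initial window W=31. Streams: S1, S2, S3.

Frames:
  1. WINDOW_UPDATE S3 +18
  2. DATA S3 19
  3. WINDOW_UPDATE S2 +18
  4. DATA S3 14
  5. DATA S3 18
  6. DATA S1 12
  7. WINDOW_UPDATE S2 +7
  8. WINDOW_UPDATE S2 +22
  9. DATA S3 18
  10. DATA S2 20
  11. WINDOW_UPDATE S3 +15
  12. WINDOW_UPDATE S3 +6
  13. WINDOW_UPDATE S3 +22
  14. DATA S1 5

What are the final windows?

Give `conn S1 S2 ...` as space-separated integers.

Answer: -75 14 58 23

Derivation:
Op 1: conn=31 S1=31 S2=31 S3=49 blocked=[]
Op 2: conn=12 S1=31 S2=31 S3=30 blocked=[]
Op 3: conn=12 S1=31 S2=49 S3=30 blocked=[]
Op 4: conn=-2 S1=31 S2=49 S3=16 blocked=[1, 2, 3]
Op 5: conn=-20 S1=31 S2=49 S3=-2 blocked=[1, 2, 3]
Op 6: conn=-32 S1=19 S2=49 S3=-2 blocked=[1, 2, 3]
Op 7: conn=-32 S1=19 S2=56 S3=-2 blocked=[1, 2, 3]
Op 8: conn=-32 S1=19 S2=78 S3=-2 blocked=[1, 2, 3]
Op 9: conn=-50 S1=19 S2=78 S3=-20 blocked=[1, 2, 3]
Op 10: conn=-70 S1=19 S2=58 S3=-20 blocked=[1, 2, 3]
Op 11: conn=-70 S1=19 S2=58 S3=-5 blocked=[1, 2, 3]
Op 12: conn=-70 S1=19 S2=58 S3=1 blocked=[1, 2, 3]
Op 13: conn=-70 S1=19 S2=58 S3=23 blocked=[1, 2, 3]
Op 14: conn=-75 S1=14 S2=58 S3=23 blocked=[1, 2, 3]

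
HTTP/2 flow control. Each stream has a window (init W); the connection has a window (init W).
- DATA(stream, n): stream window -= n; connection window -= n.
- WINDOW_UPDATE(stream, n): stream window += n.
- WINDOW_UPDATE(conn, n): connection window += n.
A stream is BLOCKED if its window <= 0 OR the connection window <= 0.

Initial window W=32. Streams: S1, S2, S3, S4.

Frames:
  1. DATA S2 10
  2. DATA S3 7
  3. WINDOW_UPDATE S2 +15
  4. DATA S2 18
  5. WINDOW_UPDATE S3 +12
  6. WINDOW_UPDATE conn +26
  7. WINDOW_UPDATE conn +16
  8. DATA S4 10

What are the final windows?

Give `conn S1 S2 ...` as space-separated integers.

Op 1: conn=22 S1=32 S2=22 S3=32 S4=32 blocked=[]
Op 2: conn=15 S1=32 S2=22 S3=25 S4=32 blocked=[]
Op 3: conn=15 S1=32 S2=37 S3=25 S4=32 blocked=[]
Op 4: conn=-3 S1=32 S2=19 S3=25 S4=32 blocked=[1, 2, 3, 4]
Op 5: conn=-3 S1=32 S2=19 S3=37 S4=32 blocked=[1, 2, 3, 4]
Op 6: conn=23 S1=32 S2=19 S3=37 S4=32 blocked=[]
Op 7: conn=39 S1=32 S2=19 S3=37 S4=32 blocked=[]
Op 8: conn=29 S1=32 S2=19 S3=37 S4=22 blocked=[]

Answer: 29 32 19 37 22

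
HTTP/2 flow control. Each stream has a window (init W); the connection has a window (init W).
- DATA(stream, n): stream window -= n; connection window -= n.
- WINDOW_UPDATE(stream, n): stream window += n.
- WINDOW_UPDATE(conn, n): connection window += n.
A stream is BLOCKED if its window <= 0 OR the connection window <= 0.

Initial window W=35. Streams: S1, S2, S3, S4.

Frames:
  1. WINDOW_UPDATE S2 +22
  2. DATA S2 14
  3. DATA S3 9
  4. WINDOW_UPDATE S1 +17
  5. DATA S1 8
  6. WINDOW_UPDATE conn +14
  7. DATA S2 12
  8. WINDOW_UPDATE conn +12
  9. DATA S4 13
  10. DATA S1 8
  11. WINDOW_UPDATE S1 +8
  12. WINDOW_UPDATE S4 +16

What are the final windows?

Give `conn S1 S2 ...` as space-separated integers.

Op 1: conn=35 S1=35 S2=57 S3=35 S4=35 blocked=[]
Op 2: conn=21 S1=35 S2=43 S3=35 S4=35 blocked=[]
Op 3: conn=12 S1=35 S2=43 S3=26 S4=35 blocked=[]
Op 4: conn=12 S1=52 S2=43 S3=26 S4=35 blocked=[]
Op 5: conn=4 S1=44 S2=43 S3=26 S4=35 blocked=[]
Op 6: conn=18 S1=44 S2=43 S3=26 S4=35 blocked=[]
Op 7: conn=6 S1=44 S2=31 S3=26 S4=35 blocked=[]
Op 8: conn=18 S1=44 S2=31 S3=26 S4=35 blocked=[]
Op 9: conn=5 S1=44 S2=31 S3=26 S4=22 blocked=[]
Op 10: conn=-3 S1=36 S2=31 S3=26 S4=22 blocked=[1, 2, 3, 4]
Op 11: conn=-3 S1=44 S2=31 S3=26 S4=22 blocked=[1, 2, 3, 4]
Op 12: conn=-3 S1=44 S2=31 S3=26 S4=38 blocked=[1, 2, 3, 4]

Answer: -3 44 31 26 38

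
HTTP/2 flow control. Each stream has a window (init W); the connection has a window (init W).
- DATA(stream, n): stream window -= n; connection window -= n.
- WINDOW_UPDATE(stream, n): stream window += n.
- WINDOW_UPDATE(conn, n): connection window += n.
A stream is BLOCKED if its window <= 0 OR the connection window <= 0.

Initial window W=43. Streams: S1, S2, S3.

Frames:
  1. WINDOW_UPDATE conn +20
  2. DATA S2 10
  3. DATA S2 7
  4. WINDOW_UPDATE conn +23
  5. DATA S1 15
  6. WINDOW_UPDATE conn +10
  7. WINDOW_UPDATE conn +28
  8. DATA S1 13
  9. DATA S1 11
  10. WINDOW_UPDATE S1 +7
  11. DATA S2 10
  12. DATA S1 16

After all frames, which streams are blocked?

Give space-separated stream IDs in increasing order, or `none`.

Op 1: conn=63 S1=43 S2=43 S3=43 blocked=[]
Op 2: conn=53 S1=43 S2=33 S3=43 blocked=[]
Op 3: conn=46 S1=43 S2=26 S3=43 blocked=[]
Op 4: conn=69 S1=43 S2=26 S3=43 blocked=[]
Op 5: conn=54 S1=28 S2=26 S3=43 blocked=[]
Op 6: conn=64 S1=28 S2=26 S3=43 blocked=[]
Op 7: conn=92 S1=28 S2=26 S3=43 blocked=[]
Op 8: conn=79 S1=15 S2=26 S3=43 blocked=[]
Op 9: conn=68 S1=4 S2=26 S3=43 blocked=[]
Op 10: conn=68 S1=11 S2=26 S3=43 blocked=[]
Op 11: conn=58 S1=11 S2=16 S3=43 blocked=[]
Op 12: conn=42 S1=-5 S2=16 S3=43 blocked=[1]

Answer: S1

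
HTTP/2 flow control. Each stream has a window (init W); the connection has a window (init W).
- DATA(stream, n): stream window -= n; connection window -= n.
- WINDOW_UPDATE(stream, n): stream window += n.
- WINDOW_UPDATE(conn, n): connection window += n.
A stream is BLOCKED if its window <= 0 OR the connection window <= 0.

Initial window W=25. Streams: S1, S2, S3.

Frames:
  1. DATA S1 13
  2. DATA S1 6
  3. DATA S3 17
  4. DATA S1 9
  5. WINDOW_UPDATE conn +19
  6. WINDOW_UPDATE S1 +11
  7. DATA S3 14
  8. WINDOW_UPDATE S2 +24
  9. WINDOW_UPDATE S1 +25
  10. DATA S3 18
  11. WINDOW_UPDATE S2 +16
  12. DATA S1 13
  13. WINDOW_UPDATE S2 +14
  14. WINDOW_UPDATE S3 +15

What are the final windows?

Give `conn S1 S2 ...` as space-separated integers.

Op 1: conn=12 S1=12 S2=25 S3=25 blocked=[]
Op 2: conn=6 S1=6 S2=25 S3=25 blocked=[]
Op 3: conn=-11 S1=6 S2=25 S3=8 blocked=[1, 2, 3]
Op 4: conn=-20 S1=-3 S2=25 S3=8 blocked=[1, 2, 3]
Op 5: conn=-1 S1=-3 S2=25 S3=8 blocked=[1, 2, 3]
Op 6: conn=-1 S1=8 S2=25 S3=8 blocked=[1, 2, 3]
Op 7: conn=-15 S1=8 S2=25 S3=-6 blocked=[1, 2, 3]
Op 8: conn=-15 S1=8 S2=49 S3=-6 blocked=[1, 2, 3]
Op 9: conn=-15 S1=33 S2=49 S3=-6 blocked=[1, 2, 3]
Op 10: conn=-33 S1=33 S2=49 S3=-24 blocked=[1, 2, 3]
Op 11: conn=-33 S1=33 S2=65 S3=-24 blocked=[1, 2, 3]
Op 12: conn=-46 S1=20 S2=65 S3=-24 blocked=[1, 2, 3]
Op 13: conn=-46 S1=20 S2=79 S3=-24 blocked=[1, 2, 3]
Op 14: conn=-46 S1=20 S2=79 S3=-9 blocked=[1, 2, 3]

Answer: -46 20 79 -9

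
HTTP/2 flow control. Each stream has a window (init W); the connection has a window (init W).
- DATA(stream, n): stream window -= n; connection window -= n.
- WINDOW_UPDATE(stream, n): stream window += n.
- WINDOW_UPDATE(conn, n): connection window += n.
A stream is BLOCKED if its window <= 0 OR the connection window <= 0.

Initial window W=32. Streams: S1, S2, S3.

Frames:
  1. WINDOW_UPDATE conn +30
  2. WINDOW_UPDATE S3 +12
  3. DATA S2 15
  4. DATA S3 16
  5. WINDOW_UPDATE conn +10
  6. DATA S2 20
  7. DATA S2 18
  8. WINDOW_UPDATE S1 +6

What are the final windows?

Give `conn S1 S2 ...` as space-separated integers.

Answer: 3 38 -21 28

Derivation:
Op 1: conn=62 S1=32 S2=32 S3=32 blocked=[]
Op 2: conn=62 S1=32 S2=32 S3=44 blocked=[]
Op 3: conn=47 S1=32 S2=17 S3=44 blocked=[]
Op 4: conn=31 S1=32 S2=17 S3=28 blocked=[]
Op 5: conn=41 S1=32 S2=17 S3=28 blocked=[]
Op 6: conn=21 S1=32 S2=-3 S3=28 blocked=[2]
Op 7: conn=3 S1=32 S2=-21 S3=28 blocked=[2]
Op 8: conn=3 S1=38 S2=-21 S3=28 blocked=[2]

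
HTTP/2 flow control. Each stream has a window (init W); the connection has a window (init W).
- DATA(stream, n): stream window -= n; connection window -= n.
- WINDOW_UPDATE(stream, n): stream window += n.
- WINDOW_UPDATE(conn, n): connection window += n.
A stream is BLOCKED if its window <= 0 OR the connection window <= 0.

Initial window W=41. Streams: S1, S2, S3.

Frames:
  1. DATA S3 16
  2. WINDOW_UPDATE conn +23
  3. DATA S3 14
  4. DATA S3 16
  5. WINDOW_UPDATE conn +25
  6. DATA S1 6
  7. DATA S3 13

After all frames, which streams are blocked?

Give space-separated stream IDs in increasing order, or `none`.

Op 1: conn=25 S1=41 S2=41 S3=25 blocked=[]
Op 2: conn=48 S1=41 S2=41 S3=25 blocked=[]
Op 3: conn=34 S1=41 S2=41 S3=11 blocked=[]
Op 4: conn=18 S1=41 S2=41 S3=-5 blocked=[3]
Op 5: conn=43 S1=41 S2=41 S3=-5 blocked=[3]
Op 6: conn=37 S1=35 S2=41 S3=-5 blocked=[3]
Op 7: conn=24 S1=35 S2=41 S3=-18 blocked=[3]

Answer: S3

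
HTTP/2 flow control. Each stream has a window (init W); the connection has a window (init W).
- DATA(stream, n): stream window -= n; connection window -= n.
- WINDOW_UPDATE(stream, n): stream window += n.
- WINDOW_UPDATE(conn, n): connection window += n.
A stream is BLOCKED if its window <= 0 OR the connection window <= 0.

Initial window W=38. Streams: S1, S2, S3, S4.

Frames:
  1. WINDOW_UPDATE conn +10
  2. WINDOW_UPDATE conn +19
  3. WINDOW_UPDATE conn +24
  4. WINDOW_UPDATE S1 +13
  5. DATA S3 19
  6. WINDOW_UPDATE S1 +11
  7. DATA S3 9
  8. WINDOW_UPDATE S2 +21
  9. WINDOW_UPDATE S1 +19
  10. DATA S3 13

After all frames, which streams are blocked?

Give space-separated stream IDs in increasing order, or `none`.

Answer: S3

Derivation:
Op 1: conn=48 S1=38 S2=38 S3=38 S4=38 blocked=[]
Op 2: conn=67 S1=38 S2=38 S3=38 S4=38 blocked=[]
Op 3: conn=91 S1=38 S2=38 S3=38 S4=38 blocked=[]
Op 4: conn=91 S1=51 S2=38 S3=38 S4=38 blocked=[]
Op 5: conn=72 S1=51 S2=38 S3=19 S4=38 blocked=[]
Op 6: conn=72 S1=62 S2=38 S3=19 S4=38 blocked=[]
Op 7: conn=63 S1=62 S2=38 S3=10 S4=38 blocked=[]
Op 8: conn=63 S1=62 S2=59 S3=10 S4=38 blocked=[]
Op 9: conn=63 S1=81 S2=59 S3=10 S4=38 blocked=[]
Op 10: conn=50 S1=81 S2=59 S3=-3 S4=38 blocked=[3]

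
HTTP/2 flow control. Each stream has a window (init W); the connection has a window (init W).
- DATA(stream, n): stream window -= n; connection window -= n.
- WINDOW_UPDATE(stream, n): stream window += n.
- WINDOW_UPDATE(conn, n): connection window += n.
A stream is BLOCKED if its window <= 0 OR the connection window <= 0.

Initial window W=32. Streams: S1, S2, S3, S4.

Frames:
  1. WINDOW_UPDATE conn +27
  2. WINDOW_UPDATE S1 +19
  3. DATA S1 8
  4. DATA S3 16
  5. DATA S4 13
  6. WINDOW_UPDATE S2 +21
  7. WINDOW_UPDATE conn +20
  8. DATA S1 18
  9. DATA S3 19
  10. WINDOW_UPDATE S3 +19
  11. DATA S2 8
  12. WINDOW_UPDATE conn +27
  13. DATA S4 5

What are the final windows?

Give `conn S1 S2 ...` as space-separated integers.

Op 1: conn=59 S1=32 S2=32 S3=32 S4=32 blocked=[]
Op 2: conn=59 S1=51 S2=32 S3=32 S4=32 blocked=[]
Op 3: conn=51 S1=43 S2=32 S3=32 S4=32 blocked=[]
Op 4: conn=35 S1=43 S2=32 S3=16 S4=32 blocked=[]
Op 5: conn=22 S1=43 S2=32 S3=16 S4=19 blocked=[]
Op 6: conn=22 S1=43 S2=53 S3=16 S4=19 blocked=[]
Op 7: conn=42 S1=43 S2=53 S3=16 S4=19 blocked=[]
Op 8: conn=24 S1=25 S2=53 S3=16 S4=19 blocked=[]
Op 9: conn=5 S1=25 S2=53 S3=-3 S4=19 blocked=[3]
Op 10: conn=5 S1=25 S2=53 S3=16 S4=19 blocked=[]
Op 11: conn=-3 S1=25 S2=45 S3=16 S4=19 blocked=[1, 2, 3, 4]
Op 12: conn=24 S1=25 S2=45 S3=16 S4=19 blocked=[]
Op 13: conn=19 S1=25 S2=45 S3=16 S4=14 blocked=[]

Answer: 19 25 45 16 14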